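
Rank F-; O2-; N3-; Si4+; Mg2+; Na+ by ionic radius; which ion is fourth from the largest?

Na+

These species are isoelectronic with 10 electrons. The only difference is the number of protons: Si4+ (Z=14), Mg2+ (Z=12), Na+ (Z=11), F- (Z=9), O2- (Z=8), N3- (Z=7). The strongest nuclear pull (Si4+) gives the smallest ion.
Full ascending order: Si4+ < Mg2+ < Na+ < F- < O2- < N3-. Counting from the largest, position 4 is Na+.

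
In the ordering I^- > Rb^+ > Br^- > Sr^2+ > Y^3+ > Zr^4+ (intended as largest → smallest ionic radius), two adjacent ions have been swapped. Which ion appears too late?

Br^-

The pair Rb^+, Br^- is the wrong way round — both have 36 electrons but Z(Rb)=37 > Z(Br)=35, so Rb^+ should be the smaller of the two. All other adjacent pairs agree with periodic trends, so Br^- is the misplaced ion.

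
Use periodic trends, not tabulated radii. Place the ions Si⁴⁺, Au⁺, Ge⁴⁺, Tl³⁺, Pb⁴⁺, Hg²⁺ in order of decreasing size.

Au⁺ > Hg²⁺ > Tl³⁺ > Pb⁴⁺ > Ge⁴⁺ > Si⁴⁺

Electron counts and nuclear charges: Si⁴⁺ has 10 e⁻ (Z=14), Ge⁴⁺ has 28 e⁻ (Z=32), Pb⁴⁺ has 78 e⁻ (Z=82), Tl³⁺ has 78 e⁻ (Z=81), Hg²⁺ has 78 e⁻ (Z=80), Au⁺ has 78 e⁻ (Z=79). Si⁴⁺ < Ge⁴⁺ (same group, period 3 vs 4); Ge⁴⁺ < Pb⁴⁺ (same group, 2 shells fewer); Pb⁴⁺ < Tl³⁺ (both 78 e⁻, Z=82>81); Tl³⁺ < Hg²⁺ (both 78 e⁻, Z=81>80); Hg²⁺ < Au⁺ (isoelectronic, higher Z=80 is smaller).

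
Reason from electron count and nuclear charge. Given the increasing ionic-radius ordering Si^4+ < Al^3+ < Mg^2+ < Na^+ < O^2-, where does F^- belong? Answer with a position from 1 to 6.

These species are isoelectronic with 10 electrons. The only difference is the number of protons: Si^4+ (Z=14), Al^3+ (Z=13), Mg^2+ (Z=12), Na^+ (Z=11), F^- (Z=9), O^2- (Z=8). The strongest nuclear pull (Si^4+) gives the smallest ion.
Putting F^- in gives Si^4+ < Al^3+ < Mg^2+ < Na^+ < F^- < O^2-; it lands at slot 5.

5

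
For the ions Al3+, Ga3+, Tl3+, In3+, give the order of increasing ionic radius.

These ions sit in one column with identical charge. Each step down the periodic table adds a principal shell, increasing the radius.

Al3+ < Ga3+ < In3+ < Tl3+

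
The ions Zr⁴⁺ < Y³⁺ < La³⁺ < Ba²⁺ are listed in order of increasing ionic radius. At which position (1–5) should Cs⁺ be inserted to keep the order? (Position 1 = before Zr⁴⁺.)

5

First list Z and electron count for each: Zr⁴⁺ has 36 e⁻ (Z=40), Y³⁺ has 36 e⁻ (Z=39), La³⁺ has 54 e⁻ (Z=57), Ba²⁺ has 54 e⁻ (Z=56), Cs⁺ has 54 e⁻ (Z=55). Zr⁴⁺ < Y³⁺ (both 36 e⁻, Z=40>39); Y³⁺ < La³⁺ (same group, period 5 vs 6); La³⁺ < Ba²⁺ (both 54 e⁻, Z=57>56); Ba²⁺ < Cs⁺ (both 54 e⁻, Z=56>55).
With Cs⁺ included the full order is Zr⁴⁺ < Y³⁺ < La³⁺ < Ba²⁺ < Cs⁺, so it takes position 5.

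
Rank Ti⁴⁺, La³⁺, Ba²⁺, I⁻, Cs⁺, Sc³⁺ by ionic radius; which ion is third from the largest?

Ba²⁺

Ti⁴⁺ (Z=22, 18 e⁻), Sc³⁺ (Z=21, 18 e⁻), La³⁺ (Z=57, 54 e⁻), Ba²⁺ (Z=56, 54 e⁻), Cs⁺ (Z=55, 54 e⁻), I⁻ (Z=53, 54 e⁻). Ti⁴⁺ < Sc³⁺ (isoelectronic, higher Z=22 is smaller); Sc³⁺ < La³⁺ (same group, period 4 vs 6); La³⁺ < Ba²⁺ (isoelectronic, higher Z=57 is smaller); Ba²⁺ < Cs⁺ (isoelectronic, higher Z=56 is smaller); Cs⁺ < I⁻ (isoelectronic, higher Z=55 is smaller).
That gives Ti⁴⁺ < Sc³⁺ < La³⁺ < Ba²⁺ < Cs⁺ < I⁻. From the largest end, number 3 is Ba²⁺.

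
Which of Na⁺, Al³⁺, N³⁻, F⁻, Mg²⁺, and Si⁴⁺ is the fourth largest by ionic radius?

Isoelectronic series (10 e⁻ each). Size is set by nuclear charge: more protons means a smaller ion. Si⁴⁺ (Z=14), Al³⁺ (Z=13), Mg²⁺ (Z=12), Na⁺ (Z=11), F⁻ (Z=9), N³⁻ (Z=7).
That gives Si⁴⁺ < Al³⁺ < Mg²⁺ < Na⁺ < F⁻ < N³⁻. From the largest end, number 4 is Mg²⁺.

Mg²⁺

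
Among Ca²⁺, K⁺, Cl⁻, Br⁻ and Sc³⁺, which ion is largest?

Br⁻

Sc³⁺ has 18 e⁻ (Z=21), Ca²⁺ has 18 e⁻ (Z=20), K⁺ has 18 e⁻ (Z=19), Cl⁻ has 18 e⁻ (Z=17), Br⁻ has 36 e⁻ (Z=35). Sc³⁺ < Ca²⁺ (both 18 e⁻, Z=21>20); Ca²⁺ < K⁺ (isoelectronic, higher Z=20 is smaller); K⁺ < Cl⁻ (isoelectronic, higher Z=19 is smaller); Cl⁻ < Br⁻ (same group, 1 shell fewer).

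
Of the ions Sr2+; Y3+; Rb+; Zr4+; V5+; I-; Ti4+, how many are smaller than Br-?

6

Work out protons and electrons: V5+ has 18 e⁻ (Z=23), Ti4+ has 18 e⁻ (Z=22), Zr4+ has 36 e⁻ (Z=40), Y3+ has 36 e⁻ (Z=39), Sr2+ has 36 e⁻ (Z=38), Rb+ has 36 e⁻ (Z=37), Br- has 36 e⁻ (Z=35), I- has 54 e⁻ (Z=53). V5+ < Ti4+ (isoelectronic, higher Z=23 is smaller); Ti4+ < Zr4+ (same group, period 4 vs 5); Zr4+ < Y3+ (both 36 e⁻, Z=40>39); Y3+ < Sr2+ (isoelectronic, higher Z=39 is smaller); Sr2+ < Rb+ (isoelectronic, higher Z=38 is smaller); Rb+ < Br- (both 36 e⁻, Z=37>35); Br- < I- (same group, period 4 vs 5).
Ordering all of them (including Br-) by radius gives V5+ < Ti4+ < Zr4+ < Y3+ < Sr2+ < Rb+ < Br- < I-. So 6 are smaller.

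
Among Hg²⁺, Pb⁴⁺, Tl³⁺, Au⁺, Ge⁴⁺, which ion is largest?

First list Z and electron count for each: Ge⁴⁺ has 28 e⁻ (Z=32), Pb⁴⁺ has 78 e⁻ (Z=82), Tl³⁺ has 78 e⁻ (Z=81), Hg²⁺ has 78 e⁻ (Z=80), Au⁺ has 78 e⁻ (Z=79). Ge⁴⁺ < Pb⁴⁺ (same group, period 4 vs 6); Pb⁴⁺ < Tl³⁺ (both 78 e⁻, Z=82>81); Tl³⁺ < Hg²⁺ (both 78 e⁻, Z=81>80); Hg²⁺ < Au⁺ (both 78 e⁻, Z=80>79).

Au⁺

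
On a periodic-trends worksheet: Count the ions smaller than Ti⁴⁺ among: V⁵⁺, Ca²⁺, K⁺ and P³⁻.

These species are isoelectronic with 18 electrons. The only difference is the number of protons: V⁵⁺ (Z=23), Ti⁴⁺ (Z=22), Ca²⁺ (Z=20), K⁺ (Z=19), P³⁻ (Z=15). The strongest nuclear pull (V⁵⁺) gives the smallest ion.
Relative to Ti⁴⁺, the ions that are smaller are V⁵⁺. So 1 is smaller.

1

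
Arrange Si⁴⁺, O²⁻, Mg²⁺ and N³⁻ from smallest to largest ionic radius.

Each ion has 10 electrons. The ranking follows nuclear charge in reverse — greater Z gives a smaller radius. Si⁴⁺ (Z=14), Mg²⁺ (Z=12), O²⁻ (Z=8), N³⁻ (Z=7).

Si⁴⁺ < Mg²⁺ < O²⁻ < N³⁻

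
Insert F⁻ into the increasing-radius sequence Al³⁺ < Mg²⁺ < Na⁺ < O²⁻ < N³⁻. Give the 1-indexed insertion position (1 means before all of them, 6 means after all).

4

Isoelectronic series (10 e⁻ each). Size is set by nuclear charge: more protons means a smaller ion. Al³⁺ (Z=13), Mg²⁺ (Z=12), Na⁺ (Z=11), F⁻ (Z=9), O²⁻ (Z=8), N³⁻ (Z=7).
The complete sequence is Al³⁺ < Mg²⁺ < Na⁺ < F⁻ < O²⁻ < N³⁻. F⁻ sits at position 4.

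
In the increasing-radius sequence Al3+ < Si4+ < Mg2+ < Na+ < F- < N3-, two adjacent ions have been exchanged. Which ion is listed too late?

Scanning neighbour by neighbour, only Al3+/Si4+ violates a trend: both have 10 electrons but Z(Si)=14 > Z(Al)=13, so Si4+ should be the smaller of the two. That makes Si4+ the one sitting a position late relative to where it belongs.

Si4+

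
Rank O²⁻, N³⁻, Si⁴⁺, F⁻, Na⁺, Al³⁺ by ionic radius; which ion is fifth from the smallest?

Isoelectronic series (10 e⁻ each). Size is set by nuclear charge: more protons means a smaller ion. Si⁴⁺ (Z=14), Al³⁺ (Z=13), Na⁺ (Z=11), F⁻ (Z=9), O²⁻ (Z=8), N³⁻ (Z=7).
So the order is Si⁴⁺ < Al³⁺ < Na⁺ < F⁻ < O²⁻ < N³⁻; the 5th-smallest ion is O²⁻.

O²⁻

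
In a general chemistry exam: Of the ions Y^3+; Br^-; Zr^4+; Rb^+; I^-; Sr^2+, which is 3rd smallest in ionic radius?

Electron counts and nuclear charges: Zr^4+ (Z=40, 36 e⁻), Y^3+ (Z=39, 36 e⁻), Sr^2+ (Z=38, 36 e⁻), Rb^+ (Z=37, 36 e⁻), Br^- (Z=35, 36 e⁻), I^- (Z=53, 54 e⁻). Zr^4+ < Y^3+ (both 36 e⁻, Z=40>39); Y^3+ < Sr^2+ (isoelectronic, higher Z=39 is smaller); Sr^2+ < Rb^+ (both 36 e⁻, Z=38>37); Rb^+ < Br^- (both 36 e⁻, Z=37>35); Br^- < I^- (same group, period 4 vs 5).
That gives Zr^4+ < Y^3+ < Sr^2+ < Rb^+ < Br^- < I^-. From the smallest end, number 3 is Sr^2+.

Sr^2+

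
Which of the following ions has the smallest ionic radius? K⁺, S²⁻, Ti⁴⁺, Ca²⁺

Each ion has 18 electrons. The ranking follows nuclear charge in reverse — greater Z gives a smaller radius. Ti⁴⁺ (Z=22), Ca²⁺ (Z=20), K⁺ (Z=19), S²⁻ (Z=16).

Ti⁴⁺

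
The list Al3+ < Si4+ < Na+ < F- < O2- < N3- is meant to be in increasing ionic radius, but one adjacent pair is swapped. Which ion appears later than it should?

Compare adjacent ions: Si4+ and Al3+ share 10 electrons; the higher nuclear charge on Si (Z=14) contracts it more, so Si4+ < Al3+ — yet in this increasing list Al3+ sits before Si4+. Nothing else is reversed, so Si4+ should move one place to the left.

Si4+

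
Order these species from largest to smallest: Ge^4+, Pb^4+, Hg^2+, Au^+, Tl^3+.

Au^+ > Hg^2+ > Tl^3+ > Pb^4+ > Ge^4+

Tabulating Z and e⁻: Ge^4+: 28 e⁻, Z=32, Pb^4+: 78 e⁻, Z=82, Tl^3+: 78 e⁻, Z=81, Hg^2+: 78 e⁻, Z=80, Au^+: 78 e⁻, Z=79. Ge^4+ < Pb^4+ (same group, 2 shells fewer); Pb^4+ < Tl^3+ (both 78 e⁻, Z=82>81); Tl^3+ < Hg^2+ (both 78 e⁻, Z=81>80); Hg^2+ < Au^+ (isoelectronic, higher Z=80 is smaller).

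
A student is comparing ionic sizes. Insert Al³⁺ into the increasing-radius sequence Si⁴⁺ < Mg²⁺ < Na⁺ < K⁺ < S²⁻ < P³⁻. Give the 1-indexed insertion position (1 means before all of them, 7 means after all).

2

Work out protons and electrons: Si⁴⁺ (Z=14, 10 e⁻), Al³⁺ (Z=13, 10 e⁻), Mg²⁺ (Z=12, 10 e⁻), Na⁺ (Z=11, 10 e⁻), K⁺ (Z=19, 18 e⁻), S²⁻ (Z=16, 18 e⁻), P³⁻ (Z=15, 18 e⁻). Si⁴⁺ < Al³⁺ (isoelectronic, higher Z=14 is smaller); Al³⁺ < Mg²⁺ (both 10 e⁻, Z=13>12); Mg²⁺ < Na⁺ (isoelectronic, higher Z=12 is smaller); Na⁺ < K⁺ (same group, 1 shell fewer); K⁺ < S²⁻ (both 18 e⁻, Z=19>16); S²⁻ < P³⁻ (both 18 e⁻, Z=16>15).
Putting Al³⁺ in gives Si⁴⁺ < Al³⁺ < Mg²⁺ < Na⁺ < K⁺ < S²⁻ < P³⁻; it lands at slot 2.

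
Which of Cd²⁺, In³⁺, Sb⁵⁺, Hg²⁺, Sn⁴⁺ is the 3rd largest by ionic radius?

In³⁺

First list Z and electron count for each: Sb⁵⁺ has 46 e⁻ (Z=51), Sn⁴⁺ has 46 e⁻ (Z=50), In³⁺ has 46 e⁻ (Z=49), Cd²⁺ has 46 e⁻ (Z=48), Hg²⁺ has 78 e⁻ (Z=80). Sb⁵⁺ < Sn⁴⁺ (isoelectronic, higher Z=51 is smaller); Sn⁴⁺ < In³⁺ (isoelectronic, higher Z=50 is smaller); In³⁺ < Cd²⁺ (both 46 e⁻, Z=49>48); Cd²⁺ < Hg²⁺ (same group, period 5 vs 6).
Full ascending order: Sb⁵⁺ < Sn⁴⁺ < In³⁺ < Cd²⁺ < Hg²⁺. Counting from the largest, position 3 is In³⁺.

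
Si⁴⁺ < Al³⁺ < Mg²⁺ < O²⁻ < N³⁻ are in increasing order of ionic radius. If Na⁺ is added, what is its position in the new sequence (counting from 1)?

All of these have 10 electrons (isoelectronic). With the same electron cloud, the ion with the most protons pulls it in tightest. Nuclear charges: Si⁴⁺ (Z=14), Al³⁺ (Z=13), Mg²⁺ (Z=12), Na⁺ (Z=11), O²⁻ (Z=8), N³⁻ (Z=7). Highest Z is smallest.
The complete sequence is Si⁴⁺ < Al³⁺ < Mg²⁺ < Na⁺ < O²⁻ < N³⁻. Na⁺ sits at position 4.

4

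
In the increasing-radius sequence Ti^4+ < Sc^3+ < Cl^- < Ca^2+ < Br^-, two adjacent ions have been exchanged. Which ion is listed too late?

Compare adjacent ions: they are isoelectronic (18 e⁻) and Ca has more protons than Cl (20 vs 17), making Ca^2+ smaller — yet in this increasing list Cl^- sits before Ca^2+. Nothing else is reversed, so Ca^2+ should move one place to the left.

Ca^2+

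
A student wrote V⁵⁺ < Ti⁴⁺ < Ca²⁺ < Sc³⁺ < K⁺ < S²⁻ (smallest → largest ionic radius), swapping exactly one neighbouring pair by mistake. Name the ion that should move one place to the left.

Sc³⁺

Scanning neighbour by neighbour, only Ca²⁺/Sc³⁺ violates a trend: they are isoelectronic (18 e⁻) and Sc has more protons than Ca (21 vs 20), making Sc³⁺ smaller. That makes Sc³⁺ the one sitting a position late relative to where it belongs.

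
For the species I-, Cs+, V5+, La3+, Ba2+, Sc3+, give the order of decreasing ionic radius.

I- > Cs+ > Ba2+ > La3+ > Sc3+ > V5+

Work out protons and electrons: V5+: 18 e⁻, Z=23, Sc3+: 18 e⁻, Z=21, La3+: 54 e⁻, Z=57, Ba2+: 54 e⁻, Z=56, Cs+: 54 e⁻, Z=55, I-: 54 e⁻, Z=53. V5+ < Sc3+ (isoelectronic, higher Z=23 is smaller); Sc3+ < La3+ (same group, 2 shells fewer); La3+ < Ba2+ (both 54 e⁻, Z=57>56); Ba2+ < Cs+ (isoelectronic, higher Z=56 is smaller); Cs+ < I- (isoelectronic, higher Z=55 is smaller).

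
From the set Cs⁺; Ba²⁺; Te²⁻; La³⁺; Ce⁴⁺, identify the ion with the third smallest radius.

Ba²⁺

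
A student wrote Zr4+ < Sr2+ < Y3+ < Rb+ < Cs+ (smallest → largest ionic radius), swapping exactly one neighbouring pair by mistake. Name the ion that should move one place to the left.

Y3+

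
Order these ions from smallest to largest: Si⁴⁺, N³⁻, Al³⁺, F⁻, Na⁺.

Si⁴⁺ < Al³⁺ < Na⁺ < F⁻ < N³⁻

All of these have 10 electrons (isoelectronic). With the same electron cloud, the ion with the most protons pulls it in tightest. Nuclear charges: Si⁴⁺ (Z=14), Al³⁺ (Z=13), Na⁺ (Z=11), F⁻ (Z=9), N³⁻ (Z=7). Highest Z is smallest.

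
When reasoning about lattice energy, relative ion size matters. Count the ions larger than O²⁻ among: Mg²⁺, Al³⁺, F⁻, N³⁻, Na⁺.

These species are isoelectronic with 10 electrons. The only difference is the number of protons: Al³⁺ (Z=13), Mg²⁺ (Z=12), Na⁺ (Z=11), F⁻ (Z=9), O²⁻ (Z=8), N³⁻ (Z=7). The strongest nuclear pull (Al³⁺) gives the smallest ion.
Placing each against O²⁻: smaller — Al³⁺, Mg²⁺, Na⁺, F⁻; larger — N³⁻. That's 1.

1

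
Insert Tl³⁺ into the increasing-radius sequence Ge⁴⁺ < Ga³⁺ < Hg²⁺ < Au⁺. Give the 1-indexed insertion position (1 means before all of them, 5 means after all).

3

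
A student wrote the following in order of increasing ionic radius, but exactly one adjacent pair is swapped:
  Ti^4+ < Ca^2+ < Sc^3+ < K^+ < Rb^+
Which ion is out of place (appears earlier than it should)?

Ca^2+

The pair Ca^2+, Sc^3+ is the wrong way round — Sc^3+ and Ca^2+ share 18 electrons; the higher nuclear charge on Sc (Z=21) contracts it more, so Sc^3+ < Ca^2+. All other adjacent pairs agree with periodic trends, so Ca^2+ is the misplaced ion.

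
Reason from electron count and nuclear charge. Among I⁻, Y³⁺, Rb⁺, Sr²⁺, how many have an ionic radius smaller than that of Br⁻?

Electron counts and nuclear charges: Y³⁺: 36 e⁻, Z=39, Sr²⁺: 36 e⁻, Z=38, Rb⁺: 36 e⁻, Z=37, Br⁻: 36 e⁻, Z=35, I⁻: 54 e⁻, Z=53. Y³⁺ < Sr²⁺ (isoelectronic, higher Z=39 is smaller); Sr²⁺ < Rb⁺ (both 36 e⁻, Z=38>37); Rb⁺ < Br⁻ (isoelectronic, higher Z=37 is smaller); Br⁻ < I⁻ (same group, 1 shell fewer).
Relative to Br⁻, the ions that are smaller are Y³⁺, Sr²⁺, Rb⁺. Count: 3.

3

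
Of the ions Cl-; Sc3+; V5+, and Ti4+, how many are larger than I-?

0

First list Z and electron count for each: V5+: 18 e⁻, Z=23, Ti4+: 18 e⁻, Z=22, Sc3+: 18 e⁻, Z=21, Cl-: 18 e⁻, Z=17, I-: 54 e⁻, Z=53. V5+ < Ti4+ (isoelectronic, higher Z=23 is smaller); Ti4+ < Sc3+ (isoelectronic, higher Z=22 is smaller); Sc3+ < Cl- (isoelectronic, higher Z=21 is smaller); Cl- < I- (same group, 2 shells fewer).
Overall: V5+ < Ti4+ < Sc3+ < Cl- < I-. I- has 4 below it and 0 above. That's 0.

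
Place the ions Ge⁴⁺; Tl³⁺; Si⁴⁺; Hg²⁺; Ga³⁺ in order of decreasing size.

Hg²⁺ > Tl³⁺ > Ga³⁺ > Ge⁴⁺ > Si⁴⁺

First list Z and electron count for each: Si⁴⁺ (Z=14, 10 e⁻), Ge⁴⁺ (Z=32, 28 e⁻), Ga³⁺ (Z=31, 28 e⁻), Tl³⁺ (Z=81, 78 e⁻), Hg²⁺ (Z=80, 78 e⁻). Si⁴⁺ < Ge⁴⁺ (same group, 1 shell fewer); Ge⁴⁺ < Ga³⁺ (isoelectronic, higher Z=32 is smaller); Ga³⁺ < Tl³⁺ (same group, 2 shells fewer); Tl³⁺ < Hg²⁺ (both 78 e⁻, Z=81>80).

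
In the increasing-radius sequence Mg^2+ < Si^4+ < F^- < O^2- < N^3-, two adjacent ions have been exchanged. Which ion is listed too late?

Check each adjacent pair. Mg^2+ and Si^4+ are reversed: both have 10 electrons but Z(Si)=14 > Z(Mg)=12, so Si^4+ should be the smaller of the two. No other neighbouring pair contradicts the periodic trends, so Si^4+ is the ion listed too late.

Si^4+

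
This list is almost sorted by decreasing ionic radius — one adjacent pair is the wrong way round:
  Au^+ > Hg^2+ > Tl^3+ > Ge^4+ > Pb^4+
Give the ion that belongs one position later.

Ge^4+

The pair Ge^4+, Pb^4+ is the wrong way round — same group and charge — period 4 sits above period 6, so Ge^4+ is smaller. All other adjacent pairs agree with periodic trends, so Ge^4+ is the misplaced ion.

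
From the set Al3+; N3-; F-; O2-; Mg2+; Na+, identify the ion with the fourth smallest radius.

These species are isoelectronic with 10 electrons. The only difference is the number of protons: Al3+ (Z=13), Mg2+ (Z=12), Na+ (Z=11), F- (Z=9), O2- (Z=8), N3- (Z=7). The strongest nuclear pull (Al3+) gives the smallest ion.
So the order is Al3+ < Mg2+ < Na+ < F- < O2- < N3-; the 4th-smallest ion is F-.

F-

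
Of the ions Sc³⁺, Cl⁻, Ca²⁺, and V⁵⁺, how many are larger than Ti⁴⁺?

These species are isoelectronic with 18 electrons. The only difference is the number of protons: V⁵⁺ (Z=23), Ti⁴⁺ (Z=22), Sc³⁺ (Z=21), Ca²⁺ (Z=20), Cl⁻ (Z=17). The strongest nuclear pull (V⁵⁺) gives the smallest ion.
Overall: V⁵⁺ < Ti⁴⁺ < Sc³⁺ < Ca²⁺ < Cl⁻. Ti⁴⁺ has 1 below it and 3 above. That's 3.

3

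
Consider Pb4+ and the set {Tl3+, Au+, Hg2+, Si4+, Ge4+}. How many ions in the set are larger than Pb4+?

3

Electron counts and nuclear charges: Si4+ (Z=14, 10 e⁻), Ge4+ (Z=32, 28 e⁻), Pb4+ (Z=82, 78 e⁻), Tl3+ (Z=81, 78 e⁻), Hg2+ (Z=80, 78 e⁻), Au+ (Z=79, 78 e⁻). Si4+ < Ge4+ (same group, period 3 vs 4); Ge4+ < Pb4+ (same group, period 4 vs 6); Pb4+ < Tl3+ (isoelectronic, higher Z=82 is smaller); Tl3+ < Hg2+ (both 78 e⁻, Z=81>80); Hg2+ < Au+ (isoelectronic, higher Z=80 is smaller).
Ordering all of them (including Pb4+) by radius gives Si4+ < Ge4+ < Pb4+ < Tl3+ < Hg2+ < Au+. That's 3.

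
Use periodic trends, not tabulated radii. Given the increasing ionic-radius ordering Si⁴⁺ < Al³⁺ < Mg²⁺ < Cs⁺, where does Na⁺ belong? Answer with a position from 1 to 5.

4

Electron counts and nuclear charges: Si⁴⁺ (Z=14, 10 e⁻), Al³⁺ (Z=13, 10 e⁻), Mg²⁺ (Z=12, 10 e⁻), Na⁺ (Z=11, 10 e⁻), Cs⁺ (Z=55, 54 e⁻). Si⁴⁺ < Al³⁺ (both 10 e⁻, Z=14>13); Al³⁺ < Mg²⁺ (isoelectronic, higher Z=13 is smaller); Mg²⁺ < Na⁺ (both 10 e⁻, Z=12>11); Na⁺ < Cs⁺ (same group, period 3 vs 6).
Merged order: Si⁴⁺ < Al³⁺ < Mg²⁺ < Na⁺ < Cs⁺ — Na⁺ is number 4.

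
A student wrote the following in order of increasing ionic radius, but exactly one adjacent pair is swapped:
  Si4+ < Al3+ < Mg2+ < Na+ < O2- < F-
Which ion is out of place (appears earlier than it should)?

Scanning neighbour by neighbour, only O2-/F- violates a trend: they are isoelectronic (10 e⁻) and F has more protons than O (9 vs 8), making F- smaller. That makes O2- the one sitting a position early relative to where it belongs.

O2-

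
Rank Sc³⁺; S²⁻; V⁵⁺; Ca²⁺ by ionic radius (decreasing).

S²⁻ > Ca²⁺ > Sc³⁺ > V⁵⁺

Each ion has 18 electrons. The ranking follows nuclear charge in reverse — greater Z gives a smaller radius. V⁵⁺ (Z=23), Sc³⁺ (Z=21), Ca²⁺ (Z=20), S²⁻ (Z=16).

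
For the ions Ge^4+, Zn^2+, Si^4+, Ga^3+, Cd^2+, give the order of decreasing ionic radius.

Tabulating Z and e⁻: Si^4+: 10 e⁻, Z=14, Ge^4+: 28 e⁻, Z=32, Ga^3+: 28 e⁻, Z=31, Zn^2+: 28 e⁻, Z=30, Cd^2+: 46 e⁻, Z=48. Si^4+ < Ge^4+ (same group, 1 shell fewer); Ge^4+ < Ga^3+ (both 28 e⁻, Z=32>31); Ga^3+ < Zn^2+ (both 28 e⁻, Z=31>30); Zn^2+ < Cd^2+ (same group, period 4 vs 5).

Cd^2+ > Zn^2+ > Ga^3+ > Ge^4+ > Si^4+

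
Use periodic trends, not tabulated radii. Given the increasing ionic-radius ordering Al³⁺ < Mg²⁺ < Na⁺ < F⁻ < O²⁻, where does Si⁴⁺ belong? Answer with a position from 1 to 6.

1

All of these have 10 electrons (isoelectronic). With the same electron cloud, the ion with the most protons pulls it in tightest. Nuclear charges: Si⁴⁺ (Z=14), Al³⁺ (Z=13), Mg²⁺ (Z=12), Na⁺ (Z=11), F⁻ (Z=9), O²⁻ (Z=8). Highest Z is smallest.
Merged order: Si⁴⁺ < Al³⁺ < Mg²⁺ < Na⁺ < F⁻ < O²⁻ — Si⁴⁺ is number 1.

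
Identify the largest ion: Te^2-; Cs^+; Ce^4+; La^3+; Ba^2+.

Te^2-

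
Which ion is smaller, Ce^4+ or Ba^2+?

Each ion has 54 electrons. The ranking follows nuclear charge in reverse — greater Z gives a smaller radius. Ce^4+ (Z=58), Ba^2+ (Z=56).

Ce^4+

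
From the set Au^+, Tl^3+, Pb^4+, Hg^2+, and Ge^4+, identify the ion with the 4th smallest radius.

Work out protons and electrons: Ge^4+ has 28 e⁻ (Z=32), Pb^4+ has 78 e⁻ (Z=82), Tl^3+ has 78 e⁻ (Z=81), Hg^2+ has 78 e⁻ (Z=80), Au^+ has 78 e⁻ (Z=79). Ge^4+ < Pb^4+ (same group, period 4 vs 6); Pb^4+ < Tl^3+ (both 78 e⁻, Z=82>81); Tl^3+ < Hg^2+ (isoelectronic, higher Z=81 is smaller); Hg^2+ < Au^+ (isoelectronic, higher Z=80 is smaller).
Ordering: Ge^4+ < Pb^4+ < Tl^3+ < Hg^2+ < Au^+. The 4th smallest is Hg^2+.

Hg^2+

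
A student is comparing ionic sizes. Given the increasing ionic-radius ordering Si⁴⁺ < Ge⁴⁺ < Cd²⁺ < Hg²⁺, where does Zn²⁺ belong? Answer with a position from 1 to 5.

3

Si⁴⁺: 10 e⁻, Z=14, Ge⁴⁺: 28 e⁻, Z=32, Zn²⁺: 28 e⁻, Z=30, Cd²⁺: 46 e⁻, Z=48, Hg²⁺: 78 e⁻, Z=80. Si⁴⁺ < Ge⁴⁺ (same group, period 3 vs 4); Ge⁴⁺ < Zn²⁺ (both 28 e⁻, Z=32>30); Zn²⁺ < Cd²⁺ (same group, period 4 vs 5); Cd²⁺ < Hg²⁺ (same group, period 5 vs 6).
With Zn²⁺ included the full order is Si⁴⁺ < Ge⁴⁺ < Zn²⁺ < Cd²⁺ < Hg²⁺, so it takes position 3.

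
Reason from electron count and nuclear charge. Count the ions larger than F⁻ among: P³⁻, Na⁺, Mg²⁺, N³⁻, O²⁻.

Work out protons and electrons: Mg²⁺ (Z=12, 10 e⁻), Na⁺ (Z=11, 10 e⁻), F⁻ (Z=9, 10 e⁻), O²⁻ (Z=8, 10 e⁻), N³⁻ (Z=7, 10 e⁻), P³⁻ (Z=15, 18 e⁻). Mg²⁺ < Na⁺ (isoelectronic, higher Z=12 is smaller); Na⁺ < F⁻ (both 10 e⁻, Z=11>9); F⁻ < O²⁻ (both 10 e⁻, Z=9>8); O²⁻ < N³⁻ (both 10 e⁻, Z=8>7); N³⁻ < P³⁻ (same group, 1 shell fewer).
Overall: Mg²⁺ < Na⁺ < F⁻ < O²⁻ < N³⁻ < P³⁻. F⁻ has 2 below it and 3 above. So 3 are larger.

3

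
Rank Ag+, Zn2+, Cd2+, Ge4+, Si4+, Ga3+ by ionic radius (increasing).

Si4+ < Ge4+ < Ga3+ < Zn2+ < Cd2+ < Ag+

Work out protons and electrons: Si4+: 10 e⁻, Z=14, Ge4+: 28 e⁻, Z=32, Ga3+: 28 e⁻, Z=31, Zn2+: 28 e⁻, Z=30, Cd2+: 46 e⁻, Z=48, Ag+: 46 e⁻, Z=47. Si4+ < Ge4+ (same group, 1 shell fewer); Ge4+ < Ga3+ (isoelectronic, higher Z=32 is smaller); Ga3+ < Zn2+ (isoelectronic, higher Z=31 is smaller); Zn2+ < Cd2+ (same group, period 4 vs 5); Cd2+ < Ag+ (both 46 e⁻, Z=48>47).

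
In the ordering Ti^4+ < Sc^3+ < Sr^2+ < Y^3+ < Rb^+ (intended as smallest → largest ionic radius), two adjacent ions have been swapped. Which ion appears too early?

Sr^2+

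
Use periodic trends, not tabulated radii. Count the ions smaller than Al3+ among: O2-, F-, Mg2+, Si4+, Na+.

All of these have 10 electrons (isoelectronic). With the same electron cloud, the ion with the most protons pulls it in tightest. Nuclear charges: Si4+ (Z=14), Al3+ (Z=13), Mg2+ (Z=12), Na+ (Z=11), F- (Z=9), O2- (Z=8). Highest Z is smallest.
Placing each against Al3+: smaller — Si4+; larger — Mg2+, Na+, F-, O2-. So 1 is smaller.

1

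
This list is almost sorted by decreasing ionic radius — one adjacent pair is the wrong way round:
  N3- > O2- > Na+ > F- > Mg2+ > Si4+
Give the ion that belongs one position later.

The pair Na+, F- is the wrong way round — Na+ and F- share 10 electrons; the higher nuclear charge on Na (Z=11) contracts it more, so Na+ < F-. All other adjacent pairs agree with periodic trends, so Na+ is the misplaced ion.

Na+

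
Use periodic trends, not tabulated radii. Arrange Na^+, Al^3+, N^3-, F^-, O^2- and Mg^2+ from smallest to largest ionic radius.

Al^3+ < Mg^2+ < Na^+ < F^- < O^2- < N^3-

Isoelectronic series (10 e⁻ each). Size is set by nuclear charge: more protons means a smaller ion. Al^3+ (Z=13), Mg^2+ (Z=12), Na^+ (Z=11), F^- (Z=9), O^2- (Z=8), N^3- (Z=7).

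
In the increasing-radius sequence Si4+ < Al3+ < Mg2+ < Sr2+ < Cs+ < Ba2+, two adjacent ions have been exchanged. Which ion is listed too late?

Ba2+

Compare adjacent ions: both have 54 electrons but Z(Ba)=56 > Z(Cs)=55, so Ba2+ should be the smaller of the two — yet in this increasing list Cs+ sits before Ba2+. Nothing else is reversed, so Ba2+ should move one place to the left.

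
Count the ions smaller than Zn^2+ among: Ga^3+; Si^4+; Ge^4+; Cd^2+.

Tabulating Z and e⁻: Si^4+: 10 e⁻, Z=14, Ge^4+: 28 e⁻, Z=32, Ga^3+: 28 e⁻, Z=31, Zn^2+: 28 e⁻, Z=30, Cd^2+: 46 e⁻, Z=48. Si^4+ < Ge^4+ (same group, 1 shell fewer); Ge^4+ < Ga^3+ (both 28 e⁻, Z=32>31); Ga^3+ < Zn^2+ (isoelectronic, higher Z=31 is smaller); Zn^2+ < Cd^2+ (same group, 1 shell fewer).
Ordering all of them (including Zn^2+) by radius gives Si^4+ < Ge^4+ < Ga^3+ < Zn^2+ < Cd^2+. So 3 are smaller.

3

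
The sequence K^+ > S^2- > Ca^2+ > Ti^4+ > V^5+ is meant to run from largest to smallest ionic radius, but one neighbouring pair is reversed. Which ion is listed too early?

K^+

Scanning neighbour by neighbour, only K^+/S^2- violates a trend: they are isoelectronic (18 e⁻) and K has more protons than S (19 vs 16), making K^+ smaller. That makes K^+ the one sitting a position early relative to where it belongs.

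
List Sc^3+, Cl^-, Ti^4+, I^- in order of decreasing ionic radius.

I^- > Cl^- > Sc^3+ > Ti^4+

Electron counts and nuclear charges: Ti^4+ has 18 e⁻ (Z=22), Sc^3+ has 18 e⁻ (Z=21), Cl^- has 18 e⁻ (Z=17), I^- has 54 e⁻ (Z=53). Ti^4+ < Sc^3+ (isoelectronic, higher Z=22 is smaller); Sc^3+ < Cl^- (both 18 e⁻, Z=21>17); Cl^- < I^- (same group, 2 shells fewer).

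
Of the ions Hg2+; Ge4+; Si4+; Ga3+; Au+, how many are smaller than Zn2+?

3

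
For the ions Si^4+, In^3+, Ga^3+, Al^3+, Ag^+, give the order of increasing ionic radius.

Si^4+ has 10 e⁻ (Z=14), Al^3+ has 10 e⁻ (Z=13), Ga^3+ has 28 e⁻ (Z=31), In^3+ has 46 e⁻ (Z=49), Ag^+ has 46 e⁻ (Z=47). Si^4+ < Al^3+ (isoelectronic, higher Z=14 is smaller); Al^3+ < Ga^3+ (same group, 1 shell fewer); Ga^3+ < In^3+ (same group, 1 shell fewer); In^3+ < Ag^+ (isoelectronic, higher Z=49 is smaller).

Si^4+ < Al^3+ < Ga^3+ < In^3+ < Ag^+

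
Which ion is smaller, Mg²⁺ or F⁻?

Mg²⁺

These species are isoelectronic with 10 electrons. The only difference is the number of protons: Mg²⁺ (Z=12), F⁻ (Z=9). The strongest nuclear pull (Mg²⁺) gives the smallest ion.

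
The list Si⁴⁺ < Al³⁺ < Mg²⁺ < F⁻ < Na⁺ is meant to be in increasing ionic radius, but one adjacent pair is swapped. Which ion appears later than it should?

Na⁺

Check each adjacent pair. F⁻ and Na⁺ are reversed: both have 10 electrons but Z(Na)=11 > Z(F)=9, so Na⁺ should be the smaller of the two. No other neighbouring pair contradicts the periodic trends, so Na⁺ is the ion listed too late.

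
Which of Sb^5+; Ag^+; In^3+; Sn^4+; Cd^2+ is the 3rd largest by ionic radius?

Isoelectronic series (46 e⁻ each). Size is set by nuclear charge: more protons means a smaller ion. Sb^5+ (Z=51), Sn^4+ (Z=50), In^3+ (Z=49), Cd^2+ (Z=48), Ag^+ (Z=47).
So the order is Sb^5+ < Sn^4+ < In^3+ < Cd^2+ < Ag^+; the 3rd-largest ion is In^3+.

In^3+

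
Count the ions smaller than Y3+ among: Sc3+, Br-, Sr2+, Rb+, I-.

Tabulating Z and e⁻: Sc3+ has 18 e⁻ (Z=21), Y3+ has 36 e⁻ (Z=39), Sr2+ has 36 e⁻ (Z=38), Rb+ has 36 e⁻ (Z=37), Br- has 36 e⁻ (Z=35), I- has 54 e⁻ (Z=53). Sc3+ < Y3+ (same group, 1 shell fewer); Y3+ < Sr2+ (both 36 e⁻, Z=39>38); Sr2+ < Rb+ (isoelectronic, higher Z=38 is smaller); Rb+ < Br- (isoelectronic, higher Z=37 is smaller); Br- < I- (same group, period 4 vs 5).
Relative to Y3+, the ions that are smaller are Sc3+. Count: 1.

1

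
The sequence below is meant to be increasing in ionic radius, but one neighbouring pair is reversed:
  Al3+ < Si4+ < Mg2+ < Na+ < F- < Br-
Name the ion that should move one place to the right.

Al3+

Scanning neighbour by neighbour, only Al3+/Si4+ violates a trend: they are isoelectronic (10 e⁻) and Si has more protons than Al (14 vs 13), making Si4+ smaller. That makes Al3+ the one sitting a position early relative to where it belongs.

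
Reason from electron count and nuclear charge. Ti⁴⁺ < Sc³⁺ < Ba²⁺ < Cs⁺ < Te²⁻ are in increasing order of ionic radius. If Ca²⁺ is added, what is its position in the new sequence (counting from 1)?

3

Ti⁴⁺: 18 e⁻, Z=22, Sc³⁺: 18 e⁻, Z=21, Ca²⁺: 18 e⁻, Z=20, Ba²⁺: 54 e⁻, Z=56, Cs⁺: 54 e⁻, Z=55, Te²⁻: 54 e⁻, Z=52. Ti⁴⁺ < Sc³⁺ (both 18 e⁻, Z=22>21); Sc³⁺ < Ca²⁺ (isoelectronic, higher Z=21 is smaller); Ca²⁺ < Ba²⁺ (same group, period 4 vs 6); Ba²⁺ < Cs⁺ (isoelectronic, higher Z=56 is smaller); Cs⁺ < Te²⁻ (isoelectronic, higher Z=55 is smaller).
Putting Ca²⁺ in gives Ti⁴⁺ < Sc³⁺ < Ca²⁺ < Ba²⁺ < Cs⁺ < Te²⁻; it lands at slot 3.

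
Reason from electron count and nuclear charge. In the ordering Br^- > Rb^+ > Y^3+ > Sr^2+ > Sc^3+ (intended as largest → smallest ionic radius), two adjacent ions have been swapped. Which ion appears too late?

Compare adjacent ions: both have 36 electrons but Z(Y)=39 > Z(Sr)=38, so Y^3+ should be the smaller of the two — yet in this decreasing list Y^3+ sits before Sr^2+. Nothing else is reversed, so Sr^2+ should move one place to the left.

Sr^2+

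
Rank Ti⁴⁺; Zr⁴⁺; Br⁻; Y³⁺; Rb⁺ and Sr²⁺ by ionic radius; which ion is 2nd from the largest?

Ti⁴⁺ has 18 e⁻ (Z=22), Zr⁴⁺ has 36 e⁻ (Z=40), Y³⁺ has 36 e⁻ (Z=39), Sr²⁺ has 36 e⁻ (Z=38), Rb⁺ has 36 e⁻ (Z=37), Br⁻ has 36 e⁻ (Z=35). Ti⁴⁺ < Zr⁴⁺ (same group, period 4 vs 5); Zr⁴⁺ < Y³⁺ (both 36 e⁻, Z=40>39); Y³⁺ < Sr²⁺ (isoelectronic, higher Z=39 is smaller); Sr²⁺ < Rb⁺ (both 36 e⁻, Z=38>37); Rb⁺ < Br⁻ (isoelectronic, higher Z=37 is smaller).
That gives Ti⁴⁺ < Zr⁴⁺ < Y³⁺ < Sr²⁺ < Rb⁺ < Br⁻. From the largest end, number 2 is Rb⁺.

Rb⁺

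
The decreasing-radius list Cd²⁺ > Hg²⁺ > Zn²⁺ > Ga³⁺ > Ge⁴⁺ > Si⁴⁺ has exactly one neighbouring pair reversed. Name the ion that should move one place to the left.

Hg²⁺

Compare adjacent ions: same group and charge — period 5 sits above period 6, so Cd²⁺ is smaller — yet in this decreasing list Cd²⁺ sits before Hg²⁺. Nothing else is reversed, so Hg²⁺ should move one place to the left.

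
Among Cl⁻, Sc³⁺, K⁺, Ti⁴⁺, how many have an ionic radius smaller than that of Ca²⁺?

2

Each ion has 18 electrons. The ranking follows nuclear charge in reverse — greater Z gives a smaller radius. Ti⁴⁺ (Z=22), Sc³⁺ (Z=21), Ca²⁺ (Z=20), K⁺ (Z=19), Cl⁻ (Z=17).
Overall: Ti⁴⁺ < Sc³⁺ < Ca²⁺ < K⁺ < Cl⁻. Ca²⁺ has 2 below it and 2 above. That's 2.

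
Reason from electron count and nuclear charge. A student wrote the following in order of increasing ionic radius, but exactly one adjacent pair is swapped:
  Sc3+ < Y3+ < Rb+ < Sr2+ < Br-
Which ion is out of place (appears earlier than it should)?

Rb+

Scanning neighbour by neighbour, only Rb+/Sr2+ violates a trend: they are isoelectronic (36 e⁻) and Sr has more protons than Rb (38 vs 37), making Sr2+ smaller. That makes Rb+ the one sitting a position early relative to where it belongs.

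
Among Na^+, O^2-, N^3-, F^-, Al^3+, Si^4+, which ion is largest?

N^3-

Isoelectronic series (10 e⁻ each). Size is set by nuclear charge: more protons means a smaller ion. Si^4+ (Z=14), Al^3+ (Z=13), Na^+ (Z=11), F^- (Z=9), O^2- (Z=8), N^3- (Z=7).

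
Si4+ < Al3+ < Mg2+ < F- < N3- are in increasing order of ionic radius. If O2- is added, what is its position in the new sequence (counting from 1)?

5

All of these have 10 electrons (isoelectronic). With the same electron cloud, the ion with the most protons pulls it in tightest. Nuclear charges: Si4+ (Z=14), Al3+ (Z=13), Mg2+ (Z=12), F- (Z=9), O2- (Z=8), N3- (Z=7). Highest Z is smallest.
With O2- included the full order is Si4+ < Al3+ < Mg2+ < F- < O2- < N3-, so it takes position 5.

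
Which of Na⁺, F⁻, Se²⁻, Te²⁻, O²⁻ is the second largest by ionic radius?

Se²⁻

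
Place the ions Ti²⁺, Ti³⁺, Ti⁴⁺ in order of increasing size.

Same element, different charge: the more highly charged cation has fewer electrons and a greater effective nuclear charge per electron, making Ti⁴⁺ the smallest.

Ti⁴⁺ < Ti³⁺ < Ti²⁺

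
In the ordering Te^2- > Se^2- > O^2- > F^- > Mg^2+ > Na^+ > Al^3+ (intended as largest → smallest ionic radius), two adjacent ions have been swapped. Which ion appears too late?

Compare adjacent ions: both have 10 electrons but Z(Mg)=12 > Z(Na)=11, so Mg^2+ should be the smaller of the two — yet in this decreasing list Mg^2+ sits before Na^+. Nothing else is reversed, so Na^+ should move one place to the left.

Na^+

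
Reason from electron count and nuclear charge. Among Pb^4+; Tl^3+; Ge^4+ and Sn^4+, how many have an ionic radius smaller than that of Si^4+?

0

First list Z and electron count for each: Si^4+ has 10 e⁻ (Z=14), Ge^4+ has 28 e⁻ (Z=32), Sn^4+ has 46 e⁻ (Z=50), Pb^4+ has 78 e⁻ (Z=82), Tl^3+ has 78 e⁻ (Z=81). Si^4+ < Ge^4+ (same group, period 3 vs 4); Ge^4+ < Sn^4+ (same group, period 4 vs 5); Sn^4+ < Pb^4+ (same group, period 5 vs 6); Pb^4+ < Tl^3+ (isoelectronic, higher Z=82 is smaller).
Relative to Si^4+, the ions that are smaller are none. Count: 0.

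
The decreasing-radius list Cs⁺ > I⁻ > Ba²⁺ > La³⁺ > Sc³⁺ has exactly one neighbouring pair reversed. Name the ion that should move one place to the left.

The pair Cs⁺, I⁻ is the wrong way round — Cs⁺ and I⁻ share 54 electrons; the higher nuclear charge on Cs (Z=55) contracts it more, so Cs⁺ < I⁻. All other adjacent pairs agree with periodic trends, so I⁻ is the misplaced ion.

I⁻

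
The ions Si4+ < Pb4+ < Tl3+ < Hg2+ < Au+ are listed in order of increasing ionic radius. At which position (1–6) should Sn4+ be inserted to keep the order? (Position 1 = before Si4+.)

Work out protons and electrons: Si4+ (Z=14, 10 e⁻), Sn4+ (Z=50, 46 e⁻), Pb4+ (Z=82, 78 e⁻), Tl3+ (Z=81, 78 e⁻), Hg2+ (Z=80, 78 e⁻), Au+ (Z=79, 78 e⁻). Si4+ < Sn4+ (same group, 2 shells fewer); Sn4+ < Pb4+ (same group, period 5 vs 6); Pb4+ < Tl3+ (both 78 e⁻, Z=82>81); Tl3+ < Hg2+ (isoelectronic, higher Z=81 is smaller); Hg2+ < Au+ (both 78 e⁻, Z=80>79).
Putting Sn4+ in gives Si4+ < Sn4+ < Pb4+ < Tl3+ < Hg2+ < Au+; it lands at slot 2.

2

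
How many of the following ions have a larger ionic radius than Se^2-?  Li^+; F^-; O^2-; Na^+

0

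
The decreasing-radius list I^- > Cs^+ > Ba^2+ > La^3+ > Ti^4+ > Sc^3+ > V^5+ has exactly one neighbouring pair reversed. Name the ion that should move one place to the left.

Sc^3+

Compare adjacent ions: both have 18 electrons but Z(Ti)=22 > Z(Sc)=21, so Ti^4+ should be the smaller of the two — yet in this decreasing list Ti^4+ sits before Sc^3+. Nothing else is reversed, so Sc^3+ should move one place to the left.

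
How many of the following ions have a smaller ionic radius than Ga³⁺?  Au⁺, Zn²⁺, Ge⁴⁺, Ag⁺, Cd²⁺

1

First list Z and electron count for each: Ge⁴⁺ has 28 e⁻ (Z=32), Ga³⁺ has 28 e⁻ (Z=31), Zn²⁺ has 28 e⁻ (Z=30), Cd²⁺ has 46 e⁻ (Z=48), Ag⁺ has 46 e⁻ (Z=47), Au⁺ has 78 e⁻ (Z=79). Ge⁴⁺ < Ga³⁺ (isoelectronic, higher Z=32 is smaller); Ga³⁺ < Zn²⁺ (both 28 e⁻, Z=31>30); Zn²⁺ < Cd²⁺ (same group, period 4 vs 5); Cd²⁺ < Ag⁺ (isoelectronic, higher Z=48 is smaller); Ag⁺ < Au⁺ (same group, 1 shell fewer).
Placing each against Ga³⁺: smaller — Ge⁴⁺; larger — Zn²⁺, Cd²⁺, Ag⁺, Au⁺. Count: 1.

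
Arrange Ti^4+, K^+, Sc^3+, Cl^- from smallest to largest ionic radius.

These species are isoelectronic with 18 electrons. The only difference is the number of protons: Ti^4+ (Z=22), Sc^3+ (Z=21), K^+ (Z=19), Cl^- (Z=17). The strongest nuclear pull (Ti^4+) gives the smallest ion.

Ti^4+ < Sc^3+ < K^+ < Cl^-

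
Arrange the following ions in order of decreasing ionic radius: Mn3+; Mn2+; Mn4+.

Mn2+ > Mn3+ > Mn4+

Same element, different charge: the more highly charged cation has fewer electrons and a greater effective nuclear charge per electron, making Mn4+ the smallest.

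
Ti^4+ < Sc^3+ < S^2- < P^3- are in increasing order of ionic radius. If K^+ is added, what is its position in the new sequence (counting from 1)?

3

Each ion has 18 electrons. The ranking follows nuclear charge in reverse — greater Z gives a smaller radius. Ti^4+ (Z=22), Sc^3+ (Z=21), K^+ (Z=19), S^2- (Z=16), P^3- (Z=15).
Putting K^+ in gives Ti^4+ < Sc^3+ < K^+ < S^2- < P^3-; it lands at slot 3.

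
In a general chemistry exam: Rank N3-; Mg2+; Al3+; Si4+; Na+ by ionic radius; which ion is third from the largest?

Isoelectronic series (10 e⁻ each). Size is set by nuclear charge: more protons means a smaller ion. Si4+ (Z=14), Al3+ (Z=13), Mg2+ (Z=12), Na+ (Z=11), N3- (Z=7).
Full ascending order: Si4+ < Al3+ < Mg2+ < Na+ < N3-. Counting from the largest, position 3 is Mg2+.

Mg2+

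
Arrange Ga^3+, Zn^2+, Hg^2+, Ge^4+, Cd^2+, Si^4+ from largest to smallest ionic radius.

Hg^2+ > Cd^2+ > Zn^2+ > Ga^3+ > Ge^4+ > Si^4+

Electron counts and nuclear charges: Si^4+ (Z=14, 10 e⁻), Ge^4+ (Z=32, 28 e⁻), Ga^3+ (Z=31, 28 e⁻), Zn^2+ (Z=30, 28 e⁻), Cd^2+ (Z=48, 46 e⁻), Hg^2+ (Z=80, 78 e⁻). Si^4+ < Ge^4+ (same group, period 3 vs 4); Ge^4+ < Ga^3+ (both 28 e⁻, Z=32>31); Ga^3+ < Zn^2+ (both 28 e⁻, Z=31>30); Zn^2+ < Cd^2+ (same group, 1 shell fewer); Cd^2+ < Hg^2+ (same group, 1 shell fewer).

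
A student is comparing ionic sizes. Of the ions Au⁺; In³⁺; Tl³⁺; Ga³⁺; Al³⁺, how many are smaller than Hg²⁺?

4

Tabulating Z and e⁻: Al³⁺: 10 e⁻, Z=13, Ga³⁺: 28 e⁻, Z=31, In³⁺: 46 e⁻, Z=49, Tl³⁺: 78 e⁻, Z=81, Hg²⁺: 78 e⁻, Z=80, Au⁺: 78 e⁻, Z=79. Al³⁺ < Ga³⁺ (same group, period 3 vs 4); Ga³⁺ < In³⁺ (same group, period 4 vs 5); In³⁺ < Tl³⁺ (same group, period 5 vs 6); Tl³⁺ < Hg²⁺ (both 78 e⁻, Z=81>80); Hg²⁺ < Au⁺ (both 78 e⁻, Z=80>79).
Ordering all of them (including Hg²⁺) by radius gives Al³⁺ < Ga³⁺ < In³⁺ < Tl³⁺ < Hg²⁺ < Au⁺. Count: 4.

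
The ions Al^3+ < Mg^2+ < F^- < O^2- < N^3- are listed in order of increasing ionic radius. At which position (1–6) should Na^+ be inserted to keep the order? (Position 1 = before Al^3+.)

3

All of these have 10 electrons (isoelectronic). With the same electron cloud, the ion with the most protons pulls it in tightest. Nuclear charges: Al^3+ (Z=13), Mg^2+ (Z=12), Na^+ (Z=11), F^- (Z=9), O^2- (Z=8), N^3- (Z=7). Highest Z is smallest.
With Na^+ included the full order is Al^3+ < Mg^2+ < Na^+ < F^- < O^2- < N^3-, so it takes position 3.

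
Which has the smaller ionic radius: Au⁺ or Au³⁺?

Same element, different charge: the more highly charged cation has fewer electrons and a greater effective nuclear charge per electron, making Au³⁺ the smallest.

Au³⁺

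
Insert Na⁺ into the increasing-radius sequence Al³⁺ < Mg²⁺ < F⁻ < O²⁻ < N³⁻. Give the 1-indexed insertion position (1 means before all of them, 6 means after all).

3

These species are isoelectronic with 10 electrons. The only difference is the number of protons: Al³⁺ (Z=13), Mg²⁺ (Z=12), Na⁺ (Z=11), F⁻ (Z=9), O²⁻ (Z=8), N³⁻ (Z=7). The strongest nuclear pull (Al³⁺) gives the smallest ion.
Merged order: Al³⁺ < Mg²⁺ < Na⁺ < F⁻ < O²⁻ < N³⁻ — Na⁺ is number 3.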